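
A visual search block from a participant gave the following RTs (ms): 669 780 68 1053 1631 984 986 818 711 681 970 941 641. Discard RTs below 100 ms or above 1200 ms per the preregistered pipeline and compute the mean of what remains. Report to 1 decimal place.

839.5 ms

Excluded: 68, 1631
Retained (n=11): Σ = 9234
Mean = 9234/11 = 839.4545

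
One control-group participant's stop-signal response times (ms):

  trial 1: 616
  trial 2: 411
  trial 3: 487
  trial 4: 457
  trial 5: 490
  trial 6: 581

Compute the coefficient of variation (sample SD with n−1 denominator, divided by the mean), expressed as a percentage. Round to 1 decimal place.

15.2%

n = 6, Σ = 3042, M = 507.0000
Σ(x−M)² = 29762.000; s = √(29762.000/5) = 77.1518
CV = 77.1518 / 507.0000 = 0.15217 = 15.217%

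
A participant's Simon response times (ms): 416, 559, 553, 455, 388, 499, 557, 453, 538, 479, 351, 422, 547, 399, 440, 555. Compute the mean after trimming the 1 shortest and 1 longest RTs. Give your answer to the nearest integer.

Sorted: 351, 388, 399, 416, 422, 440, 453, 455, 479, 499, 538, 547, 553, 555, 557, 559
Drop lowest 1 (351) and highest 1 (559)
Remaining (n=14): Σ = 6701, mean = 6701/14 = 478.643

479 ms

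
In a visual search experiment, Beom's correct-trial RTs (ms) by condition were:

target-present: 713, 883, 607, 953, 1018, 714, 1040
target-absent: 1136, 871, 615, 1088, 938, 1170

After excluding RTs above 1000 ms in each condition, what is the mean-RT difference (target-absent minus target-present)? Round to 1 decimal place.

34.0 ms

target-present: exclude 1018, 1040
target-absent: exclude 1136, 1088, 1170
M(target-present) = 3870/5 = 774.000
M(target-absent) = 2424/3 = 808.000
Difference = 808.000 − 774.000 = 34.000 ms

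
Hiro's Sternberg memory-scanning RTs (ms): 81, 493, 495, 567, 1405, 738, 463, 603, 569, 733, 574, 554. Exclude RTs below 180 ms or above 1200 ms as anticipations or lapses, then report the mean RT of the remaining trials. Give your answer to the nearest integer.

Excluded: 81, 1405
Retained (n=10): Σ = 5789
Mean = 5789/10 = 578.9000

579 ms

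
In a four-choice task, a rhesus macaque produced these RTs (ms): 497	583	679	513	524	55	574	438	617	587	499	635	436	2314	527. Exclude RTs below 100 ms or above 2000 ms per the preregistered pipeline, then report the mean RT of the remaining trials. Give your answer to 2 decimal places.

546.85 ms

Excluded: 55, 2314
Retained (n=13): Σ = 7109
Mean = 7109/13 = 546.8462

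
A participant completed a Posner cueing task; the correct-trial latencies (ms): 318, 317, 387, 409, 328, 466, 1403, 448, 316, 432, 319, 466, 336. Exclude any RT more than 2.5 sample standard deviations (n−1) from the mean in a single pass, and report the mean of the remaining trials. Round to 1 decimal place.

n = 13, ΣRT = 5945, M = 457.308
Σ(x−M)² = 1012114.77; s = √(1012114.77/12) = 290.418
Cutoffs: 457.308 ± 2.5·290.418 → [-268.7, 1183.4]
Outside: 1403 → excluded.
Retained (n=12): Σ = 4542, mean = 4542/12 = 378.500

378.5 ms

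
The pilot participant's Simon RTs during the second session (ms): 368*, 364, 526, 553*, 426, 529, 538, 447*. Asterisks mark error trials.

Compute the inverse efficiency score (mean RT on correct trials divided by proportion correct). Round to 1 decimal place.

Correct trials (n=5): 364, 526, 426, 529, 538
Mean correct RT = 2383/5 = 476.6000 ms
Proportion correct = 5/8
IES = 476.6000 / (5/8) = 762.560 ms

762.6 ms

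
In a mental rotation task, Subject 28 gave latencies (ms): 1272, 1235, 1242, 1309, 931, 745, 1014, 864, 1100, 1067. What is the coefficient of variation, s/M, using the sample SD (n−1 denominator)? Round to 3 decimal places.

n = 10, Σ = 10779, M = 1077.9000
Σ(x−M)² = 325536.900; s = √(325536.900/9) = 190.1861
CV = 190.1861 / 1077.9000 = 0.17644

0.176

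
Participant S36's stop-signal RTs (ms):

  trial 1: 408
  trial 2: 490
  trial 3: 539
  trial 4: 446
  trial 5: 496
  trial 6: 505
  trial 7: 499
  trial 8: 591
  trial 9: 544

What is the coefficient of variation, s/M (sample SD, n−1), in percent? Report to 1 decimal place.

10.7%

n = 9, Σ = 4518, M = 502.0000
Σ(x−M)² = 23224.000; s = √(23224.000/8) = 53.8795
CV = 53.8795 / 502.0000 = 0.10733 = 10.733%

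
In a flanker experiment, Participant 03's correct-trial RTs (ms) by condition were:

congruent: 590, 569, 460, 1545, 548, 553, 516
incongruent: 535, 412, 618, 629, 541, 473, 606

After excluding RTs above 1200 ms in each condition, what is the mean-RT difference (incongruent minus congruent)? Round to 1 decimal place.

congruent: exclude 1545
M(congruent) = 3236/6 = 539.333
M(incongruent) = 3814/7 = 544.857
Difference = 544.857 − 539.333 = 5.524 ms

5.5 ms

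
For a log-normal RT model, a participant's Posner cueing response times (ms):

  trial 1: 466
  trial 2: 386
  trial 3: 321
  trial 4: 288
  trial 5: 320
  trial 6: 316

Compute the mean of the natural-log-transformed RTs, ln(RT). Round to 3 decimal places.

ln(RT): 6.1442, 5.9558, 5.7714, 5.6630, 5.7683, 5.7557
Σ ln(RT) = 35.0585
Mean = 35.0585/6 = 5.84308

5.843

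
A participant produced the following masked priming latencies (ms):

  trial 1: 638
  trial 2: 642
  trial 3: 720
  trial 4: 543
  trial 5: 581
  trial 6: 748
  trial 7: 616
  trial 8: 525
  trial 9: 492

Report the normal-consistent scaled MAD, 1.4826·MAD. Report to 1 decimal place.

108.2 ms

Sorted: 492, 525, 543, 581, 616, 638, 642, 720, 748 → median = 616
|x − 616| sorted: 0, 22, 26, 35, 73, 91, 104, 124, 132 → MAD = 73
Robust SD ≈ 1.4826 × 73 = 108.230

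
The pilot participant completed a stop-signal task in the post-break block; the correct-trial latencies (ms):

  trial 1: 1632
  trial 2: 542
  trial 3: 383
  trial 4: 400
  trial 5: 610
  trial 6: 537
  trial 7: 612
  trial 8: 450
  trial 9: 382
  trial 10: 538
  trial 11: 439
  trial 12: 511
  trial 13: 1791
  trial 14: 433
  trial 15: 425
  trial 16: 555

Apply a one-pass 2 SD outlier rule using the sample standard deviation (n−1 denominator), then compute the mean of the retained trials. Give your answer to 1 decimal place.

n = 16, ΣRT = 10240, M = 640.000
Σ(x−M)² = 2720820.00; s = √(2720820.00/15) = 425.897
Cutoffs: 640.000 ± 2·425.897 → [-211.8, 1491.8]
Outside: 1632, 1791 → excluded.
Retained (n=14): Σ = 6817, mean = 6817/14 = 486.929

486.9 ms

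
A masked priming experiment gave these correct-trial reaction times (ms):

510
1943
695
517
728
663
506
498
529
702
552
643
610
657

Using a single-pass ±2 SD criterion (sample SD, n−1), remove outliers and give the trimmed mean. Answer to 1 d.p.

n = 14, ΣRT = 9753, M = 696.643
Σ(x−M)² = 1759445.21; s = √(1759445.21/13) = 367.888
Cutoffs: 696.643 ± 2·367.888 → [-39.1, 1432.4]
Outside: 1943 → excluded.
Retained (n=13): Σ = 7810, mean = 7810/13 = 600.769

600.8 ms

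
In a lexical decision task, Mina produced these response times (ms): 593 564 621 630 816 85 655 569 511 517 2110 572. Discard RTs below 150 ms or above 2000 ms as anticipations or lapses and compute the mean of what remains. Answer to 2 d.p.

Excluded: 85, 2110
Retained (n=10): Σ = 6048
Mean = 6048/10 = 604.8000

604.80 ms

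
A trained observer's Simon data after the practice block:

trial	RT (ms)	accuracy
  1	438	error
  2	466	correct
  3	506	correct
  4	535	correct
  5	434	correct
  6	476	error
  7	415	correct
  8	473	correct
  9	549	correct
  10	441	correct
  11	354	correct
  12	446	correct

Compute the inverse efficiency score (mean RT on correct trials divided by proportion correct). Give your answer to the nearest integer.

Correct trials (n=10): 466, 506, 535, 434, 415, 473, 549, 441, 354, 446
Mean correct RT = 4619/10 = 461.9000 ms
Proportion correct = 10/12
IES = 461.9000 / (10/12) = 554.280 ms

554 ms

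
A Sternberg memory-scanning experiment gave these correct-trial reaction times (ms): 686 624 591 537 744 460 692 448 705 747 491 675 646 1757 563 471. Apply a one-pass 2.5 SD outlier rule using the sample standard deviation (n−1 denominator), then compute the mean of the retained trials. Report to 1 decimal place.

n = 16, ΣRT = 10837, M = 677.312
Σ(x−M)² = 1397205.44; s = √(1397205.44/15) = 305.200
Cutoffs: 677.312 ± 2.5·305.200 → [-85.7, 1440.3]
Outside: 1757 → excluded.
Retained (n=15): Σ = 9080, mean = 9080/15 = 605.333

605.3 ms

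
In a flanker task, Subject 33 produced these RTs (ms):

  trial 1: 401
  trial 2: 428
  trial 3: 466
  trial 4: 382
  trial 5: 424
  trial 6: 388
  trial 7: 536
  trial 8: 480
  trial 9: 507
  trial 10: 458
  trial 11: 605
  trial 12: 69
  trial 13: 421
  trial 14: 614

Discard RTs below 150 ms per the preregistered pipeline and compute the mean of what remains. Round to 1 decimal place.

470.0 ms

Excluded: 69
Retained (n=13): Σ = 6110
Mean = 6110/13 = 470.0000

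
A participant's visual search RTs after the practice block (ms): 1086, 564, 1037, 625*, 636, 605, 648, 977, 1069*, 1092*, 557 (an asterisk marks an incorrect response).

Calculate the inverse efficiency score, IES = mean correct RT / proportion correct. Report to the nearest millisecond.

Correct trials (n=8): 1086, 564, 1037, 636, 605, 648, 977, 557
Mean correct RT = 6110/8 = 763.7500 ms
Proportion correct = 8/11
IES = 763.7500 / (8/11) = 1050.156 ms

1050 ms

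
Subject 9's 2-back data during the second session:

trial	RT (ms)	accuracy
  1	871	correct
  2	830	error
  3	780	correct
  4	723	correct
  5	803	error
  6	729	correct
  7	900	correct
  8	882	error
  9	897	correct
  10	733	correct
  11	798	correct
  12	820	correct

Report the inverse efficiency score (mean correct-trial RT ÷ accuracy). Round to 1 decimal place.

Correct trials (n=9): 871, 780, 723, 729, 900, 897, 733, 798, 820
Mean correct RT = 7251/9 = 805.6667 ms
Proportion correct = 9/12
IES = 805.6667 / (9/12) = 1074.222 ms

1074.2 ms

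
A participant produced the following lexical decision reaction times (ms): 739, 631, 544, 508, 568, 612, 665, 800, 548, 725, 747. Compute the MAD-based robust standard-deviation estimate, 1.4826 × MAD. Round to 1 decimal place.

129.0 ms

Sorted: 508, 544, 548, 568, 612, 631, 665, 725, 739, 747, 800 → median = 631
|x − 631| sorted: 0, 19, 34, 63, 83, 87, 94, 108, 116, 123, 169 → MAD = 87
Robust SD ≈ 1.4826 × 87 = 128.986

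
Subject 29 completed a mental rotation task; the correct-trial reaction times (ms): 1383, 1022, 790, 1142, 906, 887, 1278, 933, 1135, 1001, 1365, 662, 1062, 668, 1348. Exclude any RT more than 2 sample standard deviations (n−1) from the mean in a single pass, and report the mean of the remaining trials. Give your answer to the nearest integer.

1039 ms

n = 15, ΣRT = 15582, M = 1038.800
Σ(x−M)² = 793100.40; s = √(793100.40/14) = 238.013
Cutoffs: 1038.800 ± 2·238.013 → [562.8, 1514.8]
No RTs fall outside the cutoffs; all 15 retained. Mean = 15582/15 = 1038.800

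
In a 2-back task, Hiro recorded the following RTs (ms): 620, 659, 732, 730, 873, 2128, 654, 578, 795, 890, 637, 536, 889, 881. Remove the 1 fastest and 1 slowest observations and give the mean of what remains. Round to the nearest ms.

Sorted: 536, 578, 620, 637, 654, 659, 730, 732, 795, 873, 881, 889, 890, 2128
Drop lowest 1 (536) and highest 1 (2128)
Remaining (n=12): Σ = 8938, mean = 8938/12 = 744.833

745 ms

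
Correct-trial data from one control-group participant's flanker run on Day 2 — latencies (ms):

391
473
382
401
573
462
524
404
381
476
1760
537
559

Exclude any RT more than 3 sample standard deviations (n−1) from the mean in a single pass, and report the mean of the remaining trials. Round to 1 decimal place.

n = 13, ΣRT = 7323, M = 563.308
Σ(x−M)² = 1607984.77; s = √(1607984.77/12) = 366.058
Cutoffs: 563.308 ± 3·366.058 → [-534.9, 1661.5]
Outside: 1760 → excluded.
Retained (n=12): Σ = 5563, mean = 5563/12 = 463.583

463.6 ms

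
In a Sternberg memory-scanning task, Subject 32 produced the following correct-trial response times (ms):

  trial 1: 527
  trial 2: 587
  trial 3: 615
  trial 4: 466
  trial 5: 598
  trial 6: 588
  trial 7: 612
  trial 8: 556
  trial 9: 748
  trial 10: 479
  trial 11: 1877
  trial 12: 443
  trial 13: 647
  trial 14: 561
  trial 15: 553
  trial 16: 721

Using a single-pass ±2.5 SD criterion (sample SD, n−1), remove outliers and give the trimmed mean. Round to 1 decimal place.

580.1 ms

n = 16, ΣRT = 10578, M = 661.125
Σ(x−M)² = 1678629.75; s = √(1678629.75/15) = 334.528
Cutoffs: 661.125 ± 2.5·334.528 → [-175.2, 1497.4]
Outside: 1877 → excluded.
Retained (n=15): Σ = 8701, mean = 8701/15 = 580.067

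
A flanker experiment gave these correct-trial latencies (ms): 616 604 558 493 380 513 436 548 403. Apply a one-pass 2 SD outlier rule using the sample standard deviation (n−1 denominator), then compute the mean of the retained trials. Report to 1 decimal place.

505.7 ms

n = 9, ΣRT = 4551, M = 505.667
Σ(x−M)² = 57774.00; s = √(57774.00/8) = 84.981
Cutoffs: 505.667 ± 2·84.981 → [335.7, 675.6]
No RTs fall outside the cutoffs; all 9 retained. Mean = 4551/9 = 505.667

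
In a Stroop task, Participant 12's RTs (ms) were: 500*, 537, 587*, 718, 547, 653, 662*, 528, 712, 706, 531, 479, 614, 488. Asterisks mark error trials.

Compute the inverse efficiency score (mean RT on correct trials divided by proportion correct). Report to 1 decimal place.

Correct trials (n=11): 537, 718, 547, 653, 528, 712, 706, 531, 479, 614, 488
Mean correct RT = 6513/11 = 592.0909 ms
Proportion correct = 11/14
IES = 592.0909 / (11/14) = 753.570 ms

753.6 ms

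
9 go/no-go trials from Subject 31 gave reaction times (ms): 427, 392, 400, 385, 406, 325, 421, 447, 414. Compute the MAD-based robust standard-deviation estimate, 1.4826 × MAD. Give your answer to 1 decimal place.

22.2 ms

Sorted: 325, 385, 392, 400, 406, 414, 421, 427, 447 → median = 406
|x − 406| sorted: 0, 6, 8, 14, 15, 21, 21, 41, 81 → MAD = 15
Robust SD ≈ 1.4826 × 15 = 22.239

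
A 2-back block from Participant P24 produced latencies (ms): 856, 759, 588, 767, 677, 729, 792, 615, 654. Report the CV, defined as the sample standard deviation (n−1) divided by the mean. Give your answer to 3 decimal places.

0.123

n = 9, Σ = 6437, M = 715.2222
Σ(x−M)² = 61939.556; s = √(61939.556/8) = 87.9912
CV = 87.9912 / 715.2222 = 0.12303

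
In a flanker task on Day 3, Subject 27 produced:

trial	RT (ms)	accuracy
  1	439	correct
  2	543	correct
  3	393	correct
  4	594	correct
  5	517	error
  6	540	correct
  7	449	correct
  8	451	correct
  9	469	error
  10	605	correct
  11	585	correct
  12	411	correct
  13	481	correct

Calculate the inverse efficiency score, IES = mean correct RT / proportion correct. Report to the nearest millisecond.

590 ms

Correct trials (n=11): 439, 543, 393, 594, 540, 449, 451, 605, 585, 411, 481
Mean correct RT = 5491/11 = 499.1818 ms
Proportion correct = 11/13
IES = 499.1818 / (11/13) = 589.942 ms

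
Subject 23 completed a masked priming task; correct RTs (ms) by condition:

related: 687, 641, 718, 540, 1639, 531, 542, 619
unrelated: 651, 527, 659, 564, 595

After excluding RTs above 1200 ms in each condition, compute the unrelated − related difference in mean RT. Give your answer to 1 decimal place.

related: exclude 1639
M(related) = 4278/7 = 611.143
M(unrelated) = 2996/5 = 599.200
Difference = 599.200 − 611.143 = -11.943 ms

-11.9 ms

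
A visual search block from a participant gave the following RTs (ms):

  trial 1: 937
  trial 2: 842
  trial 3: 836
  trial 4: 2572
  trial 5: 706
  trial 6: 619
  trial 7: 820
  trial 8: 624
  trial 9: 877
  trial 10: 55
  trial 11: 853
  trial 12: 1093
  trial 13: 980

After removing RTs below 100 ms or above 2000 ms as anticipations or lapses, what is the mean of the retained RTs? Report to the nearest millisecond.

Excluded: 55, 2572
Retained (n=11): Σ = 9187
Mean = 9187/11 = 835.1818

835 ms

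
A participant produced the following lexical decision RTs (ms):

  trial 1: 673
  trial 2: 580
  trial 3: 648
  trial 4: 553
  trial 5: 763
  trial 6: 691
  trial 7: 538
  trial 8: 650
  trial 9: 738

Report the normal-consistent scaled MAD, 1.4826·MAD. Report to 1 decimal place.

Sorted: 538, 553, 580, 648, 650, 673, 691, 738, 763 → median = 650
|x − 650| sorted: 0, 2, 23, 41, 70, 88, 97, 112, 113 → MAD = 70
Robust SD ≈ 1.4826 × 70 = 103.782

103.8 ms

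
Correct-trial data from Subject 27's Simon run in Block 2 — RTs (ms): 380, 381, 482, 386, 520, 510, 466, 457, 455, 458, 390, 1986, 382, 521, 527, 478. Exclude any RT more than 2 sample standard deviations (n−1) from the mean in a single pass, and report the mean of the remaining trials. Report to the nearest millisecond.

453 ms

n = 16, ΣRT = 8779, M = 548.688
Σ(x−M)² = 2247121.44; s = √(2247121.44/15) = 387.051
Cutoffs: 548.688 ± 2·387.051 → [-225.4, 1322.8]
Outside: 1986 → excluded.
Retained (n=15): Σ = 6793, mean = 6793/15 = 452.867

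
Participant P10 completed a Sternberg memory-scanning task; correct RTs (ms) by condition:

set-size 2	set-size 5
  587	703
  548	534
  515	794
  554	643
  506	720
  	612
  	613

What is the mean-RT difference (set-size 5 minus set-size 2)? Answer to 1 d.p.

M(set-size 2) = 2710/5 = 542.000
M(set-size 5) = 4619/7 = 659.857
Difference = 659.857 − 542.000 = 117.857 ms

117.9 ms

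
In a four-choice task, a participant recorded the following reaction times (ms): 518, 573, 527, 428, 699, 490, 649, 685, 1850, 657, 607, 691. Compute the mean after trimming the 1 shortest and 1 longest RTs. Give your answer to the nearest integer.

Sorted: 428, 490, 518, 527, 573, 607, 649, 657, 685, 691, 699, 1850
Drop lowest 1 (428) and highest 1 (1850)
Remaining (n=10): Σ = 6096, mean = 6096/10 = 609.600

610 ms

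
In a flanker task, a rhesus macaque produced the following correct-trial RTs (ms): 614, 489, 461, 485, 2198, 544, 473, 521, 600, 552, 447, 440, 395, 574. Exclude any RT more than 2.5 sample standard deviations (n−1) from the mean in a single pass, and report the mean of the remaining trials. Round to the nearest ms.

n = 14, ΣRT = 8793, M = 628.071
Σ(x−M)² = 2707154.93; s = √(2707154.93/13) = 456.336
Cutoffs: 628.071 ± 2.5·456.336 → [-512.8, 1768.9]
Outside: 2198 → excluded.
Retained (n=13): Σ = 6595, mean = 6595/13 = 507.308

507 ms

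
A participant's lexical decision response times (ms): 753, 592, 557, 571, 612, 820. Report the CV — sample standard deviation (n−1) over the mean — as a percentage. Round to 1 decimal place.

n = 6, Σ = 3905, M = 650.8333
Σ(x−M)² = 59202.833; s = √(59202.833/5) = 108.8144
CV = 108.8144 / 650.8333 = 0.16719 = 16.719%

16.7%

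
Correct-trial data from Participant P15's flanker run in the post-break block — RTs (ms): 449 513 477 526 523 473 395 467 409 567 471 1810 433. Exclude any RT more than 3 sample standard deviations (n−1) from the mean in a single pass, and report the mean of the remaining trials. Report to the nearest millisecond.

475 ms

n = 13, ΣRT = 7513, M = 577.923
Σ(x−M)² = 1672610.92; s = √(1672610.92/12) = 373.342
Cutoffs: 577.923 ± 3·373.342 → [-542.1, 1697.9]
Outside: 1810 → excluded.
Retained (n=12): Σ = 5703, mean = 5703/12 = 475.250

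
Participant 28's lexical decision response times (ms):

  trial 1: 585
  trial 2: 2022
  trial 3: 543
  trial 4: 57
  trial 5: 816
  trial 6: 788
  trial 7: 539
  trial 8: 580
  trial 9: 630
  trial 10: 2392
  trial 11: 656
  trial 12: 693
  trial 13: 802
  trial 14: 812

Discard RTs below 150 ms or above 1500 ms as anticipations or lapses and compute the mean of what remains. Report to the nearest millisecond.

Excluded: 57, 2022, 2392
Retained (n=11): Σ = 7444
Mean = 7444/11 = 676.7273

677 ms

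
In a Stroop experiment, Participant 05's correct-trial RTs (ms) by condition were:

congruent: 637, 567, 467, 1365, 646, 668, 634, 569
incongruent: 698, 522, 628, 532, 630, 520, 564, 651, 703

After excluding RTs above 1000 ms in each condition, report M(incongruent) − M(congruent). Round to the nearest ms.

7 ms

congruent: exclude 1365
M(congruent) = 4188/7 = 598.286
M(incongruent) = 5448/9 = 605.333
Difference = 605.333 − 598.286 = 7.048 ms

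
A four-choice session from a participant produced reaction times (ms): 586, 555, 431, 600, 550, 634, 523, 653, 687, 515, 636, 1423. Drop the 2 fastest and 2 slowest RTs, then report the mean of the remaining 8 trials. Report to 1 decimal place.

Sorted: 431, 515, 523, 550, 555, 586, 600, 634, 636, 653, 687, 1423
Drop lowest 2 (431, 515) and highest 2 (687, 1423)
Remaining (n=8): Σ = 4737, mean = 4737/8 = 592.125

592.1 ms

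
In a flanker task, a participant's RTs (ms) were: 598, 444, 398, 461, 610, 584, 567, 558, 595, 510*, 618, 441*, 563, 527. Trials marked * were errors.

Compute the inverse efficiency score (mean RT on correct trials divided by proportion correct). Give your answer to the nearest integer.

Correct trials (n=12): 598, 444, 398, 461, 610, 584, 567, 558, 595, 618, 563, 527
Mean correct RT = 6523/12 = 543.5833 ms
Proportion correct = 12/14
IES = 543.5833 / (12/14) = 634.181 ms

634 ms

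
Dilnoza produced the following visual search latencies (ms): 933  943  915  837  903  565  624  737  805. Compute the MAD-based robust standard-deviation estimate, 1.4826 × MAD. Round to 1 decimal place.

Sorted: 565, 624, 737, 805, 837, 903, 915, 933, 943 → median = 837
|x − 837| sorted: 0, 32, 66, 78, 96, 100, 106, 213, 272 → MAD = 96
Robust SD ≈ 1.4826 × 96 = 142.330

142.3 ms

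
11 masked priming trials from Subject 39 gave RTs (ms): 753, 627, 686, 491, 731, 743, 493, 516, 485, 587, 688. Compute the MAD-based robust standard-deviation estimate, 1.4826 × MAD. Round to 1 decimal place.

Sorted: 485, 491, 493, 516, 587, 627, 686, 688, 731, 743, 753 → median = 627
|x − 627| sorted: 0, 40, 59, 61, 104, 111, 116, 126, 134, 136, 142 → MAD = 111
Robust SD ≈ 1.4826 × 111 = 164.569

164.6 ms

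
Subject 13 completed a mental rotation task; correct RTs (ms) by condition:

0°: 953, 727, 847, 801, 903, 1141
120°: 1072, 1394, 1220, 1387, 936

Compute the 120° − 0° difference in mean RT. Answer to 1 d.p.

M(0°) = 5372/6 = 895.333
M(120°) = 6009/5 = 1201.800
Difference = 1201.800 − 895.333 = 306.467 ms

306.5 ms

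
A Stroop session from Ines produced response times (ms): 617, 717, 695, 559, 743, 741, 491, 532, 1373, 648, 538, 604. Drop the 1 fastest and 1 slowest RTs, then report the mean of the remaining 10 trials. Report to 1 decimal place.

Sorted: 491, 532, 538, 559, 604, 617, 648, 695, 717, 741, 743, 1373
Drop lowest 1 (491) and highest 1 (1373)
Remaining (n=10): Σ = 6394, mean = 6394/10 = 639.400

639.4 ms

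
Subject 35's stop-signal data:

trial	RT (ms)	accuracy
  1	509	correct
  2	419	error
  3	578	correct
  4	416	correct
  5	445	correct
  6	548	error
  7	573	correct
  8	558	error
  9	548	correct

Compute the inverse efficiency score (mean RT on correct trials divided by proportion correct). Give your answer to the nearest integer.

Correct trials (n=6): 509, 578, 416, 445, 573, 548
Mean correct RT = 3069/6 = 511.5000 ms
Proportion correct = 6/9
IES = 511.5000 / (6/9) = 767.250 ms

767 ms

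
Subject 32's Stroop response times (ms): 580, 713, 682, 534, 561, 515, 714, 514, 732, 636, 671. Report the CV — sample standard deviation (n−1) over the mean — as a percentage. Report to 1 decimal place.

n = 11, Σ = 6852, M = 622.9091
Σ(x−M)² = 71374.909; s = √(71374.909/10) = 84.4837
CV = 84.4837 / 622.9091 = 0.13563 = 13.563%

13.6%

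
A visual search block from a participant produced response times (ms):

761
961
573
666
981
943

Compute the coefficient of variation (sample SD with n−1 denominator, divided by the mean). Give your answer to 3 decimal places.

n = 6, Σ = 4885, M = 814.1667
Σ(x−M)² = 148932.833; s = √(148932.833/5) = 172.5879
CV = 172.5879 / 814.1667 = 0.21198

0.212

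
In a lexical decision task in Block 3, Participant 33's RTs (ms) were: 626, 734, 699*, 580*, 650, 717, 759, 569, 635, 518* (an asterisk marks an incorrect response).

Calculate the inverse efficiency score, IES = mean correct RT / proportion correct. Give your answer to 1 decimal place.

957.1 ms

Correct trials (n=7): 626, 734, 650, 717, 759, 569, 635
Mean correct RT = 4690/7 = 670.0000 ms
Proportion correct = 7/10
IES = 670.0000 / (7/10) = 957.143 ms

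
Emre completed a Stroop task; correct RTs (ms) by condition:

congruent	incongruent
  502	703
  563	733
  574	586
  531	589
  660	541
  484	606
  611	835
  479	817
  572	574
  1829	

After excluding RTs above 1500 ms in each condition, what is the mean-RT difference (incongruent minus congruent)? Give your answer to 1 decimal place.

congruent: exclude 1829
M(congruent) = 4976/9 = 552.889
M(incongruent) = 5984/9 = 664.889
Difference = 664.889 − 552.889 = 112.000 ms

112.0 ms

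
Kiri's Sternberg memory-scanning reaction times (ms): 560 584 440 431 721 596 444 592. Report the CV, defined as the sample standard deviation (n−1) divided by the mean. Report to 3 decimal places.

0.185

n = 8, Σ = 4368, M = 546.0000
Σ(x−M)² = 71746.000; s = √(71746.000/7) = 101.2395
CV = 101.2395 / 546.0000 = 0.18542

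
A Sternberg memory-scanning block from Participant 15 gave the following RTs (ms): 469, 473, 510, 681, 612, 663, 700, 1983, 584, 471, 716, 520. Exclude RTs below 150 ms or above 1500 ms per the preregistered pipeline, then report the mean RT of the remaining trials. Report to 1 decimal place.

Excluded: 1983
Retained (n=11): Σ = 6399
Mean = 6399/11 = 581.7273

581.7 ms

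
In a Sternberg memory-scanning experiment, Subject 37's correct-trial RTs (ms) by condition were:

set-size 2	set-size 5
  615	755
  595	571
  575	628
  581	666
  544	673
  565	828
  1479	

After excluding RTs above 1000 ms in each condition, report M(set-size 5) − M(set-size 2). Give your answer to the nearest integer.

108 ms

set-size 2: exclude 1479
M(set-size 2) = 3475/6 = 579.167
M(set-size 5) = 4121/6 = 686.833
Difference = 686.833 − 579.167 = 107.667 ms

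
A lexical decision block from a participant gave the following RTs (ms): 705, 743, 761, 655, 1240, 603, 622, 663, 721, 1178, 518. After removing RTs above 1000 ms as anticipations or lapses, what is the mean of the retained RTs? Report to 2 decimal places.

665.67 ms

Excluded: 1178, 1240
Retained (n=9): Σ = 5991
Mean = 5991/9 = 665.6667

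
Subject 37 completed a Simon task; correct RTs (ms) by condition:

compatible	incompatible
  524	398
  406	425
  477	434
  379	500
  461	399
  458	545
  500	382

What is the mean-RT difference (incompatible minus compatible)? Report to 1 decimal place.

-17.4 ms

M(compatible) = 3205/7 = 457.857
M(incompatible) = 3083/7 = 440.429
Difference = 440.429 − 457.857 = -17.429 ms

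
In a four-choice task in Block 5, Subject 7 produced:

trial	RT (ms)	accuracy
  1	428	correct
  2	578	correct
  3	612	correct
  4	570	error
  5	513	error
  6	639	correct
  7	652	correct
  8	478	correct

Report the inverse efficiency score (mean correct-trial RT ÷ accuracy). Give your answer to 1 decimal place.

752.7 ms

Correct trials (n=6): 428, 578, 612, 639, 652, 478
Mean correct RT = 3387/6 = 564.5000 ms
Proportion correct = 6/8
IES = 564.5000 / (6/8) = 752.667 ms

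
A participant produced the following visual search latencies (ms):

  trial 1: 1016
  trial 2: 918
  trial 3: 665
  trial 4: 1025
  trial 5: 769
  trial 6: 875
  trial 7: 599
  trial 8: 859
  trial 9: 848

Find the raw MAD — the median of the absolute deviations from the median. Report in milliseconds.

Sorted: 599, 665, 769, 848, 859, 875, 918, 1016, 1025 → median = 859
|x − 859|: 157, 59, 194, 166, 90, 16, 260, 0, 11
Sorted deviations: 0, 11, 16, 59, 90, 157, 166, 194, 260 → MAD = 90

90 ms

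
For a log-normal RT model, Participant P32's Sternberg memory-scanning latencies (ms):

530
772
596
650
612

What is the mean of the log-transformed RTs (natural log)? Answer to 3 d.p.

ln(RT): 6.2729, 6.6490, 6.3902, 6.4770, 6.4167
Σ ln(RT) = 32.2058
Mean = 32.2058/5 = 6.44116

6.441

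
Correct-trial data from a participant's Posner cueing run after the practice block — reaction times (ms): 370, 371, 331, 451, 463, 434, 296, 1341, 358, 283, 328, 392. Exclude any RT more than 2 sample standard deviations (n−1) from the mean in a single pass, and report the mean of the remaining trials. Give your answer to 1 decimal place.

370.6 ms

n = 12, ΣRT = 5418, M = 451.500
Σ(x−M)² = 899399.00; s = √(899399.00/11) = 285.943
Cutoffs: 451.500 ± 2·285.943 → [-120.4, 1023.4]
Outside: 1341 → excluded.
Retained (n=11): Σ = 4077, mean = 4077/11 = 370.636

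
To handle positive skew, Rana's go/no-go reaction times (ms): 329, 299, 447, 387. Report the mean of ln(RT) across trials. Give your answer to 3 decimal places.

ln(RT): 5.7961, 5.7004, 6.1026, 5.9584
Σ ln(RT) = 23.5575
Mean = 23.5575/4 = 5.88937

5.889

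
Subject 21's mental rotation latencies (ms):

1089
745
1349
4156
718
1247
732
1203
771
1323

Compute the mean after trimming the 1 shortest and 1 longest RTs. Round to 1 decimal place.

1057.4 ms

Sorted: 718, 732, 745, 771, 1089, 1203, 1247, 1323, 1349, 4156
Drop lowest 1 (718) and highest 1 (4156)
Remaining (n=8): Σ = 8459, mean = 8459/8 = 1057.375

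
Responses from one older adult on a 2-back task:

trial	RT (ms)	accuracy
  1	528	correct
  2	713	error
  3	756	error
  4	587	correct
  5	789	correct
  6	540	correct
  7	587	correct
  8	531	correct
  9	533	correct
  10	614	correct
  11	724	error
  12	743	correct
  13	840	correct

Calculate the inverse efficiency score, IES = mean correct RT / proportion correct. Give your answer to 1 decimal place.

818.0 ms

Correct trials (n=10): 528, 587, 789, 540, 587, 531, 533, 614, 743, 840
Mean correct RT = 6292/10 = 629.2000 ms
Proportion correct = 10/13
IES = 629.2000 / (10/13) = 817.960 ms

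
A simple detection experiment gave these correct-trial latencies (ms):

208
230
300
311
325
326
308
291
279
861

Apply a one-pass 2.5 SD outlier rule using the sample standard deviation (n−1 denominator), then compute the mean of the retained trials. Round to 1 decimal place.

286.4 ms

n = 10, ΣRT = 3439, M = 343.900
Σ(x−M)² = 310820.90; s = √(310820.90/9) = 185.838
Cutoffs: 343.900 ± 2.5·185.838 → [-120.7, 808.5]
Outside: 861 → excluded.
Retained (n=9): Σ = 2578, mean = 2578/9 = 286.444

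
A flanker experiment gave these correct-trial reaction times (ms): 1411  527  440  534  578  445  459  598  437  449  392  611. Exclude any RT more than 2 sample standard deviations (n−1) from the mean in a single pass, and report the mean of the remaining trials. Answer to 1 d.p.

n = 12, ΣRT = 6881, M = 573.417
Σ(x−M)² = 821674.92; s = √(821674.92/11) = 273.309
Cutoffs: 573.417 ± 2·273.309 → [26.8, 1120.0]
Outside: 1411 → excluded.
Retained (n=11): Σ = 5470, mean = 5470/11 = 497.273

497.3 ms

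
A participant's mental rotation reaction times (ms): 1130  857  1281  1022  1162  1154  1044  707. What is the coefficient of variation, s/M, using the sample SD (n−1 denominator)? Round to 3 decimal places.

n = 8, Σ = 8357, M = 1044.6250
Σ(x−M)² = 238607.875; s = √(238607.875/7) = 184.6262
CV = 184.6262 / 1044.6250 = 0.17674

0.177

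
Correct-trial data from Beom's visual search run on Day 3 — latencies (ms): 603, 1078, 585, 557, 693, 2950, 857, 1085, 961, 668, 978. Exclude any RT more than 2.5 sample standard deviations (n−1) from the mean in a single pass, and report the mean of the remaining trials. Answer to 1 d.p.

n = 11, ΣRT = 11015, M = 1001.364
Σ(x−M)² = 4568798.55; s = √(4568798.55/10) = 675.929
Cutoffs: 1001.364 ± 2.5·675.929 → [-688.5, 2691.2]
Outside: 2950 → excluded.
Retained (n=10): Σ = 8065, mean = 8065/10 = 806.500

806.5 ms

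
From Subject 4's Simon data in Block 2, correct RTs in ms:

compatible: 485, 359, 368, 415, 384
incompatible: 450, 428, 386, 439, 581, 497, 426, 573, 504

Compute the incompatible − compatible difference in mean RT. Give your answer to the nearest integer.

M(compatible) = 2011/5 = 402.200
M(incompatible) = 4284/9 = 476.000
Difference = 476.000 − 402.200 = 73.800 ms

74 ms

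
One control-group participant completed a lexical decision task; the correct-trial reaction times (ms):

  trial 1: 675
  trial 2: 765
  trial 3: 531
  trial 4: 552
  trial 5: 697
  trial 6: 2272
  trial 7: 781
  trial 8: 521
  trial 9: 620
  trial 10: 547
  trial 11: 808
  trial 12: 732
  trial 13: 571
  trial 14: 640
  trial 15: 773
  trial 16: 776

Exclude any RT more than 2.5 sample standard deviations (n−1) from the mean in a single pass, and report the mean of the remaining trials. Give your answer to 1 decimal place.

n = 16, ΣRT = 12261, M = 766.312
Σ(x−M)² = 2568595.44; s = √(2568595.44/15) = 413.811
Cutoffs: 766.312 ± 2.5·413.811 → [-268.2, 1800.8]
Outside: 2272 → excluded.
Retained (n=15): Σ = 9989, mean = 9989/15 = 665.933

665.9 ms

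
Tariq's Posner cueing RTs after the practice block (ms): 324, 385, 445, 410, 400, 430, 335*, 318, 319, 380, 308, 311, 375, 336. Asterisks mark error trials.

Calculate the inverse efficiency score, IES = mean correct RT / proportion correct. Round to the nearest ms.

Correct trials (n=13): 324, 385, 445, 410, 400, 430, 318, 319, 380, 308, 311, 375, 336
Mean correct RT = 4741/13 = 364.6923 ms
Proportion correct = 13/14
IES = 364.6923 / (13/14) = 392.746 ms

393 ms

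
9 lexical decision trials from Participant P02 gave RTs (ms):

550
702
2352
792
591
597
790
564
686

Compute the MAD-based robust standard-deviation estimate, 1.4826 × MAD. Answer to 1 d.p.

154.2 ms

Sorted: 550, 564, 591, 597, 686, 702, 790, 792, 2352 → median = 686
|x − 686| sorted: 0, 16, 89, 95, 104, 106, 122, 136, 1666 → MAD = 104
Robust SD ≈ 1.4826 × 104 = 154.190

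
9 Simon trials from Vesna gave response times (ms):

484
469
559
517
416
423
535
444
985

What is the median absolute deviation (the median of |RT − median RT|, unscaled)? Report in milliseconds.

Sorted: 416, 423, 444, 469, 484, 517, 535, 559, 985 → median = 484
|x − 484|: 0, 15, 75, 33, 68, 61, 51, 40, 501
Sorted deviations: 0, 15, 33, 40, 51, 61, 68, 75, 501 → MAD = 51

51 ms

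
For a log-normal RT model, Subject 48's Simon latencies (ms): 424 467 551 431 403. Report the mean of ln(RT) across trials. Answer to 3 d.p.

6.115

ln(RT): 6.0497, 6.1463, 6.3117, 6.0661, 5.9989
Σ ln(RT) = 30.5728
Mean = 30.5728/5 = 6.11457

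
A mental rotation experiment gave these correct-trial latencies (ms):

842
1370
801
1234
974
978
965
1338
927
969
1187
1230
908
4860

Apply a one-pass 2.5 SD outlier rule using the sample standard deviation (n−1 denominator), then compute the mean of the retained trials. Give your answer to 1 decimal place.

1055.6 ms

n = 14, ΣRT = 18583, M = 1327.357
Σ(x−M)² = 13874795.21; s = √(13874795.21/13) = 1033.098
Cutoffs: 1327.357 ± 2.5·1033.098 → [-1255.4, 3910.1]
Outside: 4860 → excluded.
Retained (n=13): Σ = 13723, mean = 13723/13 = 1055.615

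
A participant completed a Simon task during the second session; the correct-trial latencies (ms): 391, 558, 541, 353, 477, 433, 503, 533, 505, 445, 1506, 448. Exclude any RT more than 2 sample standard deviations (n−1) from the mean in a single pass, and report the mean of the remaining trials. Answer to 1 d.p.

471.5 ms

n = 12, ΣRT = 6693, M = 557.750
Σ(x−M)² = 1022420.25; s = √(1022420.25/11) = 304.873
Cutoffs: 557.750 ± 2·304.873 → [-52.0, 1167.5]
Outside: 1506 → excluded.
Retained (n=11): Σ = 5187, mean = 5187/11 = 471.545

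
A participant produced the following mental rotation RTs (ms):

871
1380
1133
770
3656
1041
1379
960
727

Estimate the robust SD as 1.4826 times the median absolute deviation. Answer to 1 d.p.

401.8 ms

Sorted: 727, 770, 871, 960, 1041, 1133, 1379, 1380, 3656 → median = 1041
|x − 1041| sorted: 0, 81, 92, 170, 271, 314, 338, 339, 2615 → MAD = 271
Robust SD ≈ 1.4826 × 271 = 401.785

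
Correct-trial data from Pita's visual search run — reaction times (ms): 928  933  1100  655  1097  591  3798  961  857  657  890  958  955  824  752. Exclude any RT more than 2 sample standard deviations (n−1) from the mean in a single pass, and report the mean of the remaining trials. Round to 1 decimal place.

n = 15, ΣRT = 15956, M = 1063.733
Σ(x−M)² = 8331250.93; s = √(8331250.93/14) = 771.420
Cutoffs: 1063.733 ± 2·771.420 → [-479.1, 2606.6]
Outside: 3798 → excluded.
Retained (n=14): Σ = 12158, mean = 12158/14 = 868.429

868.4 ms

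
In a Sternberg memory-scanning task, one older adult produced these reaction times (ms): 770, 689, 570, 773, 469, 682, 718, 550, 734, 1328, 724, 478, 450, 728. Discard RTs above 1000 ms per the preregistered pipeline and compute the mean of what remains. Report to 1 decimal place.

641.2 ms

Excluded: 1328
Retained (n=13): Σ = 8335
Mean = 8335/13 = 641.1538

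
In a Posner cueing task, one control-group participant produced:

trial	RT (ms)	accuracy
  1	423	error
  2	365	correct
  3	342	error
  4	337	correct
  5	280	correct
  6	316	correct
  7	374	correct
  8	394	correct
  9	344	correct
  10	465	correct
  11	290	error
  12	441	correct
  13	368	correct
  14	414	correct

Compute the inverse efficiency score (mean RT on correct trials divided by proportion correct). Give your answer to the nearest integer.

Correct trials (n=11): 365, 337, 280, 316, 374, 394, 344, 465, 441, 368, 414
Mean correct RT = 4098/11 = 372.5455 ms
Proportion correct = 11/14
IES = 372.5455 / (11/14) = 474.149 ms

474 ms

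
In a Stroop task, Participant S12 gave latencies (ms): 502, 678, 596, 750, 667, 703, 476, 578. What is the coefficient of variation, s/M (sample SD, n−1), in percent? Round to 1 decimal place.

15.7%

n = 8, Σ = 4950, M = 618.7500
Σ(x−M)² = 66349.500; s = √(66349.500/7) = 97.3576
CV = 97.3576 / 618.7500 = 0.15735 = 15.735%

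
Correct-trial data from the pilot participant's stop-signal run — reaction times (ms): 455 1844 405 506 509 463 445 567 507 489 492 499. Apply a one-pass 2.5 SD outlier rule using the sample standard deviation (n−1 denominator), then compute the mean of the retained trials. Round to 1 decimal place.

n = 12, ΣRT = 7181, M = 598.417
Σ(x−M)² = 1710390.92; s = √(1710390.92/11) = 394.322
Cutoffs: 598.417 ± 2.5·394.322 → [-387.4, 1584.2]
Outside: 1844 → excluded.
Retained (n=11): Σ = 5337, mean = 5337/11 = 485.182

485.2 ms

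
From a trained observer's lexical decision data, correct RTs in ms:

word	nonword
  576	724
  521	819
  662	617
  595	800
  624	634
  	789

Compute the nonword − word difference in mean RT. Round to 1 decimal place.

M(word) = 2978/5 = 595.600
M(nonword) = 4383/6 = 730.500
Difference = 730.500 − 595.600 = 134.900 ms

134.9 ms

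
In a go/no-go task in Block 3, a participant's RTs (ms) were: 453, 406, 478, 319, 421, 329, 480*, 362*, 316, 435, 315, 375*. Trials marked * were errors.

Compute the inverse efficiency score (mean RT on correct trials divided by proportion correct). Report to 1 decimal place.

514.4 ms

Correct trials (n=9): 453, 406, 478, 319, 421, 329, 316, 435, 315
Mean correct RT = 3472/9 = 385.7778 ms
Proportion correct = 9/12
IES = 385.7778 / (9/12) = 514.370 ms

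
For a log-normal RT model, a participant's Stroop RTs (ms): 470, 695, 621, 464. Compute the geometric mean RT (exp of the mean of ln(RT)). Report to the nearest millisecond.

ln(RT): 6.1527, 6.5439, 6.4313, 6.1399
Mean ln(RT) = 25.2679/4 = 6.31697
Geometric mean = exp(6.31697) = 553.89 ms

554 ms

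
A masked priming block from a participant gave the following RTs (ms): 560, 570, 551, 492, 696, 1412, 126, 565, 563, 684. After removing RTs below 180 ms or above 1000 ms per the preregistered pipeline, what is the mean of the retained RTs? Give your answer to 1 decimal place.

585.1 ms

Excluded: 126, 1412
Retained (n=8): Σ = 4681
Mean = 4681/8 = 585.1250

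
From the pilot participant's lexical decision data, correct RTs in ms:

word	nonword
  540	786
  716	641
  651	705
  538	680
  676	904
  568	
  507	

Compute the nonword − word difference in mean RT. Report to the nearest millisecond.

M(word) = 4196/7 = 599.429
M(nonword) = 3716/5 = 743.200
Difference = 743.200 − 599.429 = 143.771 ms

144 ms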